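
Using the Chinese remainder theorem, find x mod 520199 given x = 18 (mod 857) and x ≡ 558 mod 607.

857⁻¹ mod 607: 857·17 ≡ 1 (mod 607), so 857⁻¹ ≡ 17.
x = 18 + 857·((558 − 18)·17 mod 607) = 18 + 857·75 = 64293.

64293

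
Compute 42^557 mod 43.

42

Compute successive squares:
42^1 ≡ 42 (mod 43)
42^2 ≡ 42^2 = 1764 ≡ 1 (mod 43)
42^4 ≡ 1^2 = 1 (mod 43)
42^8 ≡ 1^2 = 1 (mod 43)
42^16 ≡ 1^2 = 1 (mod 43)
42^32 ≡ 1^2 = 1 (mod 43)
42^64 ≡ 1^2 = 1 (mod 43)
42^128 ≡ 1^2 = 1 (mod 43)
42^256 ≡ 1^2 = 1 (mod 43)
42^512 ≡ 1^2 = 1 (mod 43)
42^557 = 42^512 · 42^32 · 42^8 · 42^4 · 42^1 ≡ 1 · 1 · 1 · 1 · 42 (mod 43).
Accumulate the product:
1 · 1 = 1
1 · 1 = 1
1 · 1 = 1
1 · 42 = 42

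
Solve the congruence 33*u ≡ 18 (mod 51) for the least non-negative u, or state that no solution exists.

gcd(33, 51) = 3, and 3 | 18, so solutions exist.
Divide through by 3: 11*u = 6 (mod 17).
11⁻¹ ≡ 14 (mod 17).
u ≡ 14*6 ≡ 16 (mod 17).
The smallest non-negative solution is u = 16.

16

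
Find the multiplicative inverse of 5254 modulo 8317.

1135

8317 = 1×5254 + 3063
5254 = 1×3063 + 2191
3063 = 1×2191 + 872
2191 = 2×872 + 447
872 = 1×447 + 425
447 = 1×425 + 22
425 = 19×22 + 7
22 = 3×7 + 1
7 = 7×1 + 0
gcd(5254, 8317) = 1, so the inverse exists.
Back-substitute for 1:
1 = 1×22 − 3×7
  = −3×425 + 58×22
  = 58×447 − 61×425
  = −61×872 + 119×447
  = 119×2191 − 299×872
  = −299×3063 + 418×2191
  = 418×5254 − 717×3063
  = −717×8317 + 1135×5254
So 5254⁻¹ ≡ 1135 (mod 8317).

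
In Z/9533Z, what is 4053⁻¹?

5979

9533 = 2·4053 + 1427
4053 = 2·1427 + 1199
1427 = 1·1199 + 228
1199 = 5·228 + 59
228 = 3·59 + 51
59 = 1·51 + 8
51 = 6·8 + 3
8 = 2·3 + 2
3 = 1·2 + 1
2 = 2·1 + 0
gcd(4053, 9533) = 1, so the inverse exists.
Back-substitute for 1:
1 = 1·3 − 1·2
  = −1·8 + 3·3
  = 3·51 − 19·8
  = −19·59 + 22·51
  = 22·228 − 85·59
  = −85·1199 + 447·228
  = 447·1427 − 532·1199
  = −532·4053 + 1511·1427
  = 1511·9533 − 3554·4053
So 4053⁻¹ ≡ −3554 ≡ 5979 (mod 9533).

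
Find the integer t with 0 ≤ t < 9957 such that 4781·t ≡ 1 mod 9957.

9957 = 2*4781 + 395
4781 = 12*395 + 41
395 = 9*41 + 26
41 = 1*26 + 15
26 = 1*15 + 11
15 = 1*11 + 4
11 = 2*4 + 3
4 = 1*3 + 1
3 = 3*1 + 0
gcd(4781, 9957) = 1, so the inverse exists.
Bézout: 1 = −1283*9957 + 2672*4781.
So 4781⁻¹ ≡ 2672 (mod 9957).

2672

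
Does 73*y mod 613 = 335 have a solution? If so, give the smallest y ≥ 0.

584

gcd(73, 613) = 1, so a unique solution mod 613 exists.
73⁻¹ ≡ 42 (mod 613).
y ≡ 42*335 ≡ 584 (mod 613).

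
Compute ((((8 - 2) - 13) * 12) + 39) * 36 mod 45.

8 - 2 = 6
6 - 13 = -7 ≡ 38 (mod 45)
38 * 12 = 456 ≡ 6 (mod 45)
6 + 39 = 45 ≡ 0 (mod 45)
0 * 36 = 0

0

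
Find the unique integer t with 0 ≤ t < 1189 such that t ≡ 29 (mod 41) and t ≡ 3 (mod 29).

41⁻¹ mod 29: 41*17 ≡ 1 (mod 29), so 41⁻¹ ≡ 17.
t = 29 + 41*((3 − 29)*17 mod 29) = 29 + 41*22 = 931.

931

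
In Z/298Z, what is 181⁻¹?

163

Apply the Euclidean algorithm and back-substitute:
298 = 1·181 + 117
181 = 1·117 + 64
117 = 1·64 + 53
64 = 1·53 + 11
53 = 4·11 + 9
11 = 1·9 + 2
9 = 4·2 + 1
2 = 2·1 + 0
gcd(181, 298) = 1, so the inverse exists.
Bézout: 1 = 82·298 − 135·181.
So 181⁻¹ ≡ −135 ≡ 163 (mod 298).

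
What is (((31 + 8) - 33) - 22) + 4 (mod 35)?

31 + 8 = 39 ≡ 4 (mod 35)
4 - 33 = -29 ≡ 6 (mod 35)
6 - 22 = -16 ≡ 19 (mod 35)
19 + 4 = 23

23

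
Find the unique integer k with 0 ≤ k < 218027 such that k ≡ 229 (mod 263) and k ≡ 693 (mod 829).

34682

263⁻¹ mod 829: 263·145 ≡ 1 (mod 829), so 263⁻¹ ≡ 145.
k = 229 + 263·((693 − 229)·145 mod 829) = 229 + 263·131 = 34682.
Check: 34682 mod 263 = 229, 34682 mod 829 = 693. ✓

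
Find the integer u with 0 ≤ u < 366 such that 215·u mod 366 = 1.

366 = 1×215 + 151
215 = 1×151 + 64
151 = 2×64 + 23
64 = 2×23 + 18
23 = 1×18 + 5
18 = 3×5 + 3
5 = 1×3 + 2
3 = 1×2 + 1
2 = 2×1 + 0
gcd(215, 366) = 1, so the inverse exists.
Bézout: 1 = −84×366 + 143×215.
So 215⁻¹ ≡ 143 (mod 366).

143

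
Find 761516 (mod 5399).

257

761516 = 141*5399 + 257, so 761516 ≡ 257 (mod 5399).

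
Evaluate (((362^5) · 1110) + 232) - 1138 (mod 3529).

(362)^5 ≡ 518 (mod 3529)
518 · 1110 = 574980 ≡ 3282 (mod 3529)
3282 + 232 = 3514
3514 - 1138 = 2376

2376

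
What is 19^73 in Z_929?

710

Compute successive squares:
73 in binary is 1001001, i.e. 73 = 64 + 8 + 1.
19^1 ≡ 19 (mod 929)
19^2 ≡ 19^2 = 361 (mod 929)
19^4 ≡ 361^2 = 130321 ≡ 261 (mod 929)
19^8 ≡ 261^2 = 68121 ≡ 304 (mod 929)
19^16 ≡ 304^2 = 92416 ≡ 445 (mod 929)
19^32 ≡ 445^2 = 198025 ≡ 148 (mod 929)
19^64 ≡ 148^2 = 21904 ≡ 537 (mod 929)
19^73 = 19^64 · 19^8 · 19^1 ≡ 537 · 304 · 19 (mod 929).
Accumulate the product:
537 · 304 = 163248 ≡ 673
673 · 19 = 12787 ≡ 710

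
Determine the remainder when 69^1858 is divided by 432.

Compute successive squares:
69^1 ≡ 69 (mod 432)
69^2 ≡ 69^2 = 4761 ≡ 9 (mod 432)
69^4 ≡ 9^2 = 81 (mod 432)
69^8 ≡ 81^2 = 6561 ≡ 81 (mod 432)
69^16 ≡ 81^2 = 6561 ≡ 81 (mod 432)
69^32 ≡ 81^2 = 6561 ≡ 81 (mod 432)
69^64 ≡ 81^2 = 6561 ≡ 81 (mod 432)
69^128 ≡ 81^2 = 6561 ≡ 81 (mod 432)
69^256 ≡ 81^2 = 6561 ≡ 81 (mod 432)
69^512 ≡ 81^2 = 6561 ≡ 81 (mod 432)
69^1024 ≡ 81^2 = 6561 ≡ 81 (mod 432)
69^1858 = 69^1024 · 69^512 · 69^256 · 69^64 · 69^2 ≡ 81 · 81 · 81 · 81 · 9 (mod 432).
Accumulate the product:
81 · 81 = 6561 ≡ 81
81 · 81 = 6561 ≡ 81
81 · 81 = 6561 ≡ 81
81 · 9 = 729 ≡ 297

297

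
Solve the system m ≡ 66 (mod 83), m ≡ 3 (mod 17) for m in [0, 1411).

83⁻¹ mod 17: 83*8 ≡ 1 (mod 17), so 83⁻¹ ≡ 8.
m = 66 + 83*((3 − 66)*8 mod 17) = 66 + 83*6 = 564.
Check: 564 mod 83 = 66, 564 mod 17 = 3. ✓

564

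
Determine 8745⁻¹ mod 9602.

Apply the Euclidean algorithm and back-substitute:
9602 = 1×8745 + 857
8745 = 10×857 + 175
857 = 4×175 + 157
175 = 1×157 + 18
157 = 8×18 + 13
18 = 1×13 + 5
13 = 2×5 + 3
5 = 1×3 + 2
3 = 1×2 + 1
2 = 2×1 + 0
gcd(8745, 9602) = 1, so the inverse exists.
Back-substitute for 1:
1 = 1×3 − 1×2
  = −1×5 + 2×3
  = 2×13 − 5×5
  = −5×18 + 7×13
  = 7×157 − 61×18
  = −61×175 + 68×157
  = 68×857 − 333×175
  = −333×8745 + 3398×857
  = 3398×9602 − 3731×8745
So 8745⁻¹ ≡ −3731 ≡ 5871 (mod 9602).

5871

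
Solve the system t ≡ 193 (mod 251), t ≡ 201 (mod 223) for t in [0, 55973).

251⁻¹ mod 223: 251·8 ≡ 1 (mod 223), so 251⁻¹ ≡ 8.
t = 193 + 251·((201 − 193)·8 mod 223) = 193 + 251·64 = 16257.
Check: 16257 mod 251 = 193, 16257 mod 223 = 201. ✓

16257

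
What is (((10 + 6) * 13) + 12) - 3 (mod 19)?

8

10 + 6 = 16
16 * 13 = 208 ≡ 18 (mod 19)
18 + 12 = 30 ≡ 11 (mod 19)
11 - 3 = 8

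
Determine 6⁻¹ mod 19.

19 = 3×6 + 1
6 = 6×1 + 0
gcd(6, 19) = 1, so the inverse exists.
Back-substitute for 1:
1 = 1×19 − 3×6
So 6⁻¹ ≡ −3 ≡ 16 (mod 19).

16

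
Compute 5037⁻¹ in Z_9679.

Run the extended Euclidean algorithm:
9679 = 1·5037 + 4642
5037 = 1·4642 + 395
4642 = 11·395 + 297
395 = 1·297 + 98
297 = 3·98 + 3
98 = 32·3 + 2
3 = 1·2 + 1
2 = 2·1 + 0
gcd(5037, 9679) = 1, so the inverse exists.
Bézout: 1 = 1696·9679 − 3259·5037.
So 5037⁻¹ ≡ −3259 ≡ 6420 (mod 9679).

6420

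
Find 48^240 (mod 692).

160

By square-and-multiply:
240 in binary is 11110000, i.e. 240 = 128 + 64 + 32 + 16.
48^1 ≡ 48 (mod 692)
48^2 ≡ 48^2 = 2304 ≡ 228 (mod 692)
48^4 ≡ 228^2 = 51984 ≡ 84 (mod 692)
48^8 ≡ 84^2 = 7056 ≡ 136 (mod 692)
48^16 ≡ 136^2 = 18496 ≡ 504 (mod 692)
48^32 ≡ 504^2 = 254016 ≡ 52 (mod 692)
48^64 ≡ 52^2 = 2704 ≡ 628 (mod 692)
48^128 ≡ 628^2 = 394384 ≡ 636 (mod 692)
48^240 = 48^128 · 48^64 · 48^32 · 48^16 ≡ 636 · 628 · 52 · 504 (mod 692).
Accumulate the product:
636 · 628 = 399408 ≡ 124
124 · 52 = 6448 ≡ 220
220 · 504 = 110880 ≡ 160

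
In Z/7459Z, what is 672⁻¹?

3785

Apply the Euclidean algorithm and back-substitute:
7459 = 11·672 + 67
672 = 10·67 + 2
67 = 33·2 + 1
2 = 2·1 + 0
gcd(672, 7459) = 1, so the inverse exists.
Back-substitute for 1:
1 = 1·67 − 33·2
  = −33·672 + 331·67
  = 331·7459 − 3674·672
So 672⁻¹ ≡ −3674 ≡ 3785 (mod 7459).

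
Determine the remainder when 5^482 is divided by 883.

482 in binary is 111100010, i.e. 482 = 256 + 128 + 64 + 32 + 2.
5^1 ≡ 5 (mod 883)
5^2 ≡ 5^2 = 25 (mod 883)
5^4 ≡ 25^2 = 625 (mod 883)
5^8 ≡ 625^2 = 390625 ≡ 339 (mod 883)
5^16 ≡ 339^2 = 114921 ≡ 131 (mod 883)
5^32 ≡ 131^2 = 17161 ≡ 384 (mod 883)
5^64 ≡ 384^2 = 147456 ≡ 878 (mod 883)
5^128 ≡ 878^2 = 770884 ≡ 25 (mod 883)
5^256 ≡ 25^2 = 625 (mod 883)
5^482 = 5^256 * 5^128 * 5^64 * 5^32 * 5^2 ≡ 625 * 25 * 878 * 384 * 25 (mod 883).
Accumulate the product:
625 * 25 = 15625 ≡ 614
614 * 878 = 539092 ≡ 462
462 * 384 = 177408 ≡ 808
808 * 25 = 20200 ≡ 774

774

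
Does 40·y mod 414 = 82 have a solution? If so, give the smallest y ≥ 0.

gcd(40, 414) = 2, and 2 | 82, so solutions exist.
Divide through by 2: 20·y ≡ 41 (mod 207).
20⁻¹ ≡ 176 (mod 207).
y ≡ 176·41 ≡ 178 (mod 207).
The smallest non-negative solution is y = 178.

178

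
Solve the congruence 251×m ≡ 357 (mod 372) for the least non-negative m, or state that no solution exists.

gcd(251, 372) = 1, so a unique solution mod 372 exists.
251⁻¹ ≡ 83 (mod 372).
m ≡ 83×357 ≡ 243 (mod 372).

243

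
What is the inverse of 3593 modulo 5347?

692

5347 = 1·3593 + 1754
3593 = 2·1754 + 85
1754 = 20·85 + 54
85 = 1·54 + 31
54 = 1·31 + 23
31 = 1·23 + 8
23 = 2·8 + 7
8 = 1·7 + 1
7 = 7·1 + 0
gcd(3593, 5347) = 1, so the inverse exists.
Back-substitute for 1:
1 = 1·8 − 1·7
  = −1·23 + 3·8
  = 3·31 − 4·23
  = −4·54 + 7·31
  = 7·85 − 11·54
  = −11·1754 + 227·85
  = 227·3593 − 465·1754
  = −465·5347 + 692·3593
So 3593⁻¹ ≡ 692 (mod 5347).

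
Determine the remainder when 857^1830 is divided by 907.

860

1830 in binary is 11100100110, i.e. 1830 = 1024 + 512 + 256 + 32 + 4 + 2.
857^1 ≡ 857 (mod 907)
857^2 ≡ 857^2 = 734449 ≡ 686 (mod 907)
857^4 ≡ 686^2 = 470596 ≡ 770 (mod 907)
857^8 ≡ 770^2 = 592900 ≡ 629 (mod 907)
857^16 ≡ 629^2 = 395641 ≡ 189 (mod 907)
857^32 ≡ 189^2 = 35721 ≡ 348 (mod 907)
857^64 ≡ 348^2 = 121104 ≡ 473 (mod 907)
857^128 ≡ 473^2 = 223729 ≡ 607 (mod 907)
857^256 ≡ 607^2 = 368449 ≡ 207 (mod 907)
857^512 ≡ 207^2 = 42849 ≡ 220 (mod 907)
857^1024 ≡ 220^2 = 48400 ≡ 329 (mod 907)
857^1830 = 857^1024 × 857^512 × 857^256 × 857^32 × 857^4 × 857^2 ≡ 329 × 220 × 207 × 348 × 770 × 686 (mod 907).
Accumulate the product:
329 × 220 = 72380 ≡ 727
727 × 207 = 150489 ≡ 834
834 × 348 = 290232 ≡ 899
899 × 770 = 692230 ≡ 189
189 × 686 = 129654 ≡ 860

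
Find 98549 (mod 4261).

546

98549 = 23·4261 + 546, so 98549 ≡ 546 (mod 4261).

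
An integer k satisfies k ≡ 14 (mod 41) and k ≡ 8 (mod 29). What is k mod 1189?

41⁻¹ mod 29: 41×17 ≡ 1 (mod 29), so 41⁻¹ ≡ 17.
k = 14 + 41×((8 − 14)×17 mod 29) = 14 + 41×14 = 588.

588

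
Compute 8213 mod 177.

8213 = 46*177 + 71, so 8213 ≡ 71 (mod 177).

71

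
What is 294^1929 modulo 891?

810

Using repeated squaring:
1929 in binary is 11110001001, i.e. 1929 = 1024 + 512 + 256 + 128 + 8 + 1.
294^1 ≡ 294 (mod 891)
294^2 ≡ 294^2 = 86436 ≡ 9 (mod 891)
294^4 ≡ 9^2 = 81 (mod 891)
294^8 ≡ 81^2 = 6561 ≡ 324 (mod 891)
294^16 ≡ 324^2 = 104976 ≡ 729 (mod 891)
294^32 ≡ 729^2 = 531441 ≡ 405 (mod 891)
294^64 ≡ 405^2 = 164025 ≡ 81 (mod 891)
294^128 ≡ 81^2 = 6561 ≡ 324 (mod 891)
294^256 ≡ 324^2 = 104976 ≡ 729 (mod 891)
294^512 ≡ 729^2 = 531441 ≡ 405 (mod 891)
294^1024 ≡ 405^2 = 164025 ≡ 81 (mod 891)
294^1929 = 294^1024 × 294^512 × 294^256 × 294^128 × 294^8 × 294^1 ≡ 81 × 405 × 729 × 324 × 324 × 294 (mod 891).
Accumulate the product:
81 × 405 = 32805 ≡ 729
729 × 729 = 531441 ≡ 405
405 × 324 = 131220 ≡ 243
243 × 324 = 78732 ≡ 324
324 × 294 = 95256 ≡ 810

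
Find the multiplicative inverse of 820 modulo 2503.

1688

2503 = 3*820 + 43
820 = 19*43 + 3
43 = 14*3 + 1
3 = 3*1 + 0
gcd(820, 2503) = 1, so the inverse exists.
Bézout: 1 = 267*2503 − 815*820.
So 820⁻¹ ≡ −815 ≡ 1688 (mod 2503).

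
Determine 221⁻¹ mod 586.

586 = 2*221 + 144
221 = 1*144 + 77
144 = 1*77 + 67
77 = 1*67 + 10
67 = 6*10 + 7
10 = 1*7 + 3
7 = 2*3 + 1
3 = 3*1 + 0
gcd(221, 586) = 1, so the inverse exists.
Back-substitute for 1:
1 = 1*7 − 2*3
  = −2*10 + 3*7
  = 3*67 − 20*10
  = −20*77 + 23*67
  = 23*144 − 43*77
  = −43*221 + 66*144
  = 66*586 − 175*221
So 221⁻¹ ≡ −175 ≡ 411 (mod 586).

411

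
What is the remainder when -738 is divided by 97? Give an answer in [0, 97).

38

-738 = -8*97 + 38, so -738 ≡ 38 (mod 97).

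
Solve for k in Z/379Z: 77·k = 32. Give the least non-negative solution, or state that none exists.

153

gcd(77, 379) = 1, so a unique solution mod 379 exists.
77⁻¹ ≡ 64 (mod 379).
k ≡ 64·32 ≡ 153 (mod 379).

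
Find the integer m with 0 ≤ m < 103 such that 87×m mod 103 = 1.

103 = 1·87 + 16
87 = 5·16 + 7
16 = 2·7 + 2
7 = 3·2 + 1
2 = 2·1 + 0
gcd(87, 103) = 1, so the inverse exists.
Back-substitute for 1:
1 = 1·7 − 3·2
  = −3·16 + 7·7
  = 7·87 − 38·16
  = −38·103 + 45·87
So 87⁻¹ ≡ 45 (mod 103).

45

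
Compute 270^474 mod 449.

By square-and-multiply:
474 in binary is 111011010, i.e. 474 = 256 + 128 + 64 + 16 + 8 + 2.
270^1 ≡ 270 (mod 449)
270^2 ≡ 270^2 = 72900 ≡ 162 (mod 449)
270^4 ≡ 162^2 = 26244 ≡ 202 (mod 449)
270^8 ≡ 202^2 = 40804 ≡ 394 (mod 449)
270^16 ≡ 394^2 = 155236 ≡ 331 (mod 449)
270^32 ≡ 331^2 = 109561 ≡ 5 (mod 449)
270^64 ≡ 5^2 = 25 (mod 449)
270^128 ≡ 25^2 = 625 ≡ 176 (mod 449)
270^256 ≡ 176^2 = 30976 ≡ 444 (mod 449)
270^474 = 270^256 * 270^128 * 270^64 * 270^16 * 270^8 * 270^2 ≡ 444 * 176 * 25 * 331 * 394 * 162 (mod 449).
Accumulate the product:
444 * 176 = 78144 ≡ 18
18 * 25 = 450 ≡ 1
1 * 331 = 331
331 * 394 = 130414 ≡ 204
204 * 162 = 33048 ≡ 271

271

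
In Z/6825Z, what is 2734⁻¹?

2389

6825 = 2·2734 + 1357
2734 = 2·1357 + 20
1357 = 67·20 + 17
20 = 1·17 + 3
17 = 5·3 + 2
3 = 1·2 + 1
2 = 2·1 + 0
gcd(2734, 6825) = 1, so the inverse exists.
Back-substitute for 1:
1 = 1·3 − 1·2
  = −1·17 + 6·3
  = 6·20 − 7·17
  = −7·1357 + 475·20
  = 475·2734 − 957·1357
  = −957·6825 + 2389·2734
So 2734⁻¹ ≡ 2389 (mod 6825).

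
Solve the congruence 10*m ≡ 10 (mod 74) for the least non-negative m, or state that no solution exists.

1

gcd(10, 74) = 2, and 2 | 10, so solutions exist.
Divide through by 2: 5*m mod 37 = 5.
5⁻¹ ≡ 15 (mod 37).
m ≡ 15*5 ≡ 1 (mod 37).
The smallest non-negative solution is m = 1.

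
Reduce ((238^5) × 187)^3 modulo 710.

(238)^5 ≡ 498 (mod 710)
498 × 187 = 93126 ≡ 116 (mod 710)
(116)^3 ≡ 316 (mod 710)

316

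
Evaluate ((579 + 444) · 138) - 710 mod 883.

67

579 + 444 = 1023 ≡ 140 (mod 883)
140 · 138 = 19320 ≡ 777 (mod 883)
777 - 710 = 67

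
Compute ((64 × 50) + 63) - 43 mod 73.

64 × 50 = 3200 ≡ 61 (mod 73)
61 + 63 = 124 ≡ 51 (mod 73)
51 - 43 = 8

8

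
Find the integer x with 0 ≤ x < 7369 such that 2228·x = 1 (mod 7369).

7369 = 3×2228 + 685
2228 = 3×685 + 173
685 = 3×173 + 166
173 = 1×166 + 7
166 = 23×7 + 5
7 = 1×5 + 2
5 = 2×2 + 1
2 = 2×1 + 0
gcd(2228, 7369) = 1, so the inverse exists.
Bézout: 1 = 953×7369 − 3152×2228.
So 2228⁻¹ ≡ −3152 ≡ 4217 (mod 7369).

4217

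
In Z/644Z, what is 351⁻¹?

Run the extended Euclidean algorithm:
644 = 1*351 + 293
351 = 1*293 + 58
293 = 5*58 + 3
58 = 19*3 + 1
3 = 3*1 + 0
gcd(351, 644) = 1, so the inverse exists.
Back-substitute for 1:
1 = 1*58 − 19*3
  = −19*293 + 96*58
  = 96*351 − 115*293
  = −115*644 + 211*351
So 351⁻¹ ≡ 211 (mod 644).

211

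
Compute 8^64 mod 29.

20

Using repeated squaring:
8^1 ≡ 8 (mod 29)
8^2 ≡ 8^2 = 64 ≡ 6 (mod 29)
8^4 ≡ 6^2 = 36 ≡ 7 (mod 29)
8^8 ≡ 7^2 = 49 ≡ 20 (mod 29)
8^16 ≡ 20^2 = 400 ≡ 23 (mod 29)
8^32 ≡ 23^2 = 529 ≡ 7 (mod 29)
8^64 ≡ 7^2 = 49 ≡ 20 (mod 29)
So 8^64 ≡ 20 (mod 29).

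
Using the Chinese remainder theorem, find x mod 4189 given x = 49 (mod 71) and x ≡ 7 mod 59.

1895

71⁻¹ mod 59: 71×5 ≡ 1 (mod 59), so 71⁻¹ ≡ 5.
x = 49 + 71×((7 − 49)×5 mod 59) = 49 + 71×26 = 1895.
Check: 1895 mod 71 = 49, 1895 mod 59 = 7. ✓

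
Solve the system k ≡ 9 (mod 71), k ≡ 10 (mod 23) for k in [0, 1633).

71⁻¹ mod 23: 71·12 ≡ 1 (mod 23), so 71⁻¹ ≡ 12.
k = 9 + 71·((10 − 9)·12 mod 23) = 9 + 71·12 = 861.

861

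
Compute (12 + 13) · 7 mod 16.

15

12 + 13 = 25 ≡ 9 (mod 16)
9 · 7 = 63 ≡ 15 (mod 16)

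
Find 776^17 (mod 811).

By square-and-multiply:
17 in binary is 10001, i.e. 17 = 16 + 1.
776^1 ≡ 776 (mod 811)
776^2 ≡ 776^2 = 602176 ≡ 414 (mod 811)
776^4 ≡ 414^2 = 171396 ≡ 275 (mod 811)
776^8 ≡ 275^2 = 75625 ≡ 202 (mod 811)
776^16 ≡ 202^2 = 40804 ≡ 254 (mod 811)
776^17 = 776^16 * 776^1 ≡ 254 * 776 (mod 811).
254 * 776 = 197104 ≡ 31 (mod 811).

31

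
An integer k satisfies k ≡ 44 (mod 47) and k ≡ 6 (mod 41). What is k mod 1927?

1031

47⁻¹ mod 41: 47*7 ≡ 1 (mod 41), so 47⁻¹ ≡ 7.
k = 44 + 47*((6 − 44)*7 mod 41) = 44 + 47*21 = 1031.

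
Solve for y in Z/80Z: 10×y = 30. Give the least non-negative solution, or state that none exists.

gcd(10, 80) = 10, and 10 | 30, so solutions exist.
Divide through by 10: 1×y mod 8 = 3.
1⁻¹ ≡ 1 (mod 8).
y ≡ 1×3 ≡ 3 (mod 8).
The smallest non-negative solution is y = 3.

3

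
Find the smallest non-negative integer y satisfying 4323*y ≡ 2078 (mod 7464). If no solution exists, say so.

gcd(4323, 7464) = 3, and 3 does not divide 2078.
So the congruence has no solution.

no solution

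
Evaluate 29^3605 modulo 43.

Using repeated squaring:
3605 in binary is 111000010101, i.e. 3605 = 2048 + 1024 + 512 + 16 + 4 + 1.
29^1 ≡ 29 (mod 43)
29^2 ≡ 29^2 = 841 ≡ 24 (mod 43)
29^4 ≡ 24^2 = 576 ≡ 17 (mod 43)
29^8 ≡ 17^2 = 289 ≡ 31 (mod 43)
29^16 ≡ 31^2 = 961 ≡ 15 (mod 43)
29^32 ≡ 15^2 = 225 ≡ 10 (mod 43)
29^64 ≡ 10^2 = 100 ≡ 14 (mod 43)
29^128 ≡ 14^2 = 196 ≡ 24 (mod 43)
29^256 ≡ 24^2 = 576 ≡ 17 (mod 43)
29^512 ≡ 17^2 = 289 ≡ 31 (mod 43)
29^1024 ≡ 31^2 = 961 ≡ 15 (mod 43)
29^2048 ≡ 15^2 = 225 ≡ 10 (mod 43)
29^3605 = 29^2048 * 29^1024 * 29^512 * 29^16 * 29^4 * 29^1 ≡ 10 * 15 * 31 * 15 * 17 * 29 (mod 43).
Accumulate the product:
10 * 15 = 150 ≡ 21
21 * 31 = 651 ≡ 6
6 * 15 = 90 ≡ 4
4 * 17 = 68 ≡ 25
25 * 29 = 725 ≡ 37

37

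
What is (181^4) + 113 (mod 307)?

(181)^4 ≡ 69 (mod 307)
69 + 113 = 182

182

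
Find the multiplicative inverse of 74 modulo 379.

379 = 5*74 + 9
74 = 8*9 + 2
9 = 4*2 + 1
2 = 2*1 + 0
gcd(74, 379) = 1, so the inverse exists.
Back-substitute for 1:
1 = 1*9 − 4*2
  = −4*74 + 33*9
  = 33*379 − 169*74
So 74⁻¹ ≡ −169 ≡ 210 (mod 379).

210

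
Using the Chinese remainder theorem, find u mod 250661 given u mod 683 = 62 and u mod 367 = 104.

220671

683⁻¹ mod 367: 683·331 ≡ 1 (mod 367), so 683⁻¹ ≡ 331.
u = 62 + 683·((104 − 62)·331 mod 367) = 62 + 683·323 = 220671.
Check: 220671 mod 683 = 62, 220671 mod 367 = 104. ✓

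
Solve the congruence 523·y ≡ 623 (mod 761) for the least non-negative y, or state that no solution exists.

gcd(523, 761) = 1, so a unique solution mod 761 exists.
523⁻¹ ≡ 502 (mod 761).
y ≡ 502·623 ≡ 736 (mod 761).

736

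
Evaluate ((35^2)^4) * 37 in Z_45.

10

(35)^2 ≡ 10 (mod 45)
(10)^4 ≡ 10 (mod 45)
10 * 37 = 370 ≡ 10 (mod 45)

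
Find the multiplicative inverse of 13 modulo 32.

5

32 = 2×13 + 6
13 = 2×6 + 1
6 = 6×1 + 0
gcd(13, 32) = 1, so the inverse exists.
Bézout: 1 = −2×32 + 5×13.
So 13⁻¹ ≡ 5 (mod 32).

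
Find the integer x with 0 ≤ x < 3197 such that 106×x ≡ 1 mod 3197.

Run the extended Euclidean algorithm:
3197 = 30·106 + 17
106 = 6·17 + 4
17 = 4·4 + 1
4 = 4·1 + 0
gcd(106, 3197) = 1, so the inverse exists.
Bézout: 1 = 25·3197 − 754·106.
So 106⁻¹ ≡ −754 ≡ 2443 (mod 3197).

2443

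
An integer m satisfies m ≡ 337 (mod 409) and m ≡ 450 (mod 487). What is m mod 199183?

409⁻¹ mod 487: 409·231 ≡ 1 (mod 487), so 409⁻¹ ≡ 231.
m = 337 + 409·((450 − 337)·231 mod 487) = 337 + 409·292 = 119765.

119765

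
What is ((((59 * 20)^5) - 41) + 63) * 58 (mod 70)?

59 * 20 = 1180 ≡ 60 (mod 70)
(60)^5 ≡ 30 (mod 70)
30 - 41 = -11 ≡ 59 (mod 70)
59 + 63 = 122 ≡ 52 (mod 70)
52 * 58 = 3016 ≡ 6 (mod 70)

6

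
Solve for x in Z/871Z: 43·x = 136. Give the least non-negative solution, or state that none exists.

gcd(43, 871) = 1, so a unique solution mod 871 exists.
43⁻¹ ≡ 790 (mod 871).
x ≡ 790·136 ≡ 307 (mod 871).

307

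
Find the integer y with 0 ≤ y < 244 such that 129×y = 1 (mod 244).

244 = 1×129 + 115
129 = 1×115 + 14
115 = 8×14 + 3
14 = 4×3 + 2
3 = 1×2 + 1
2 = 2×1 + 0
gcd(129, 244) = 1, so the inverse exists.
Back-substitute for 1:
1 = 1×3 − 1×2
  = −1×14 + 5×3
  = 5×115 − 41×14
  = −41×129 + 46×115
  = 46×244 − 87×129
So 129⁻¹ ≡ −87 ≡ 157 (mod 244).

157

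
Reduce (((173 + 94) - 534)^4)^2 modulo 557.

173

173 + 94 = 267
267 - 534 = -267 ≡ 290 (mod 557)
(290)^4 ≡ 49 (mod 557)
(49)^2 ≡ 173 (mod 557)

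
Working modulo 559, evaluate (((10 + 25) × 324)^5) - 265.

174

10 + 25 = 35
35 × 324 = 11340 ≡ 160 (mod 559)
(160)^5 ≡ 439 (mod 559)
439 - 265 = 174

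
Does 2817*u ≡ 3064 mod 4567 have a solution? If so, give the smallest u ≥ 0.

3370

gcd(2817, 4567) = 1, so a unique solution mod 4567 exists.
2817⁻¹ ≡ 3009 (mod 4567).
u ≡ 3009*3064 ≡ 3370 (mod 4567).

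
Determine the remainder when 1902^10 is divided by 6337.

733

Using repeated squaring:
1902^1 ≡ 1902 (mod 6337)
1902^2 ≡ 1902^2 = 3617604 ≡ 5514 (mod 6337)
1902^4 ≡ 5514^2 = 30404196 ≡ 5607 (mod 6337)
1902^8 ≡ 5607^2 = 31438449 ≡ 592 (mod 6337)
1902^10 = 1902^8 × 1902^2 ≡ 592 × 5514 (mod 6337).
592 × 5514 = 3264288 ≡ 733 (mod 6337).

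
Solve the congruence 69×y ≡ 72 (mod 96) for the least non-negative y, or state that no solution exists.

gcd(69, 96) = 3, and 3 | 72, so solutions exist.
Divide through by 3: 23×y mod 32 = 24.
23⁻¹ ≡ 7 (mod 32).
y ≡ 7×24 ≡ 8 (mod 32).
The smallest non-negative solution is y = 8.

8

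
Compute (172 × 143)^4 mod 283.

85

172 × 143 = 24596 ≡ 258 (mod 283)
(258)^4 ≡ 85 (mod 283)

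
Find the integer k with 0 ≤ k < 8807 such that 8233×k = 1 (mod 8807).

2593

By the extended Euclidean algorithm:
8807 = 1×8233 + 574
8233 = 14×574 + 197
574 = 2×197 + 180
197 = 1×180 + 17
180 = 10×17 + 10
17 = 1×10 + 7
10 = 1×7 + 3
7 = 2×3 + 1
3 = 3×1 + 0
gcd(8233, 8807) = 1, so the inverse exists.
Bézout: 1 = −2424×8807 + 2593×8233.
So 8233⁻¹ ≡ 2593 (mod 8807).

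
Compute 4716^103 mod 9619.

8870

Compute successive squares:
103 in binary is 1100111, i.e. 103 = 64 + 32 + 4 + 2 + 1.
4716^1 ≡ 4716 (mod 9619)
4716^2 ≡ 4716^2 = 22240656 ≡ 1528 (mod 9619)
4716^4 ≡ 1528^2 = 2334784 ≡ 6986 (mod 9619)
4716^8 ≡ 6986^2 = 48804196 ≡ 7009 (mod 9619)
4716^16 ≡ 7009^2 = 49126081 ≡ 1848 (mod 9619)
4716^32 ≡ 1848^2 = 3415104 ≡ 359 (mod 9619)
4716^64 ≡ 359^2 = 128881 ≡ 3834 (mod 9619)
4716^103 = 4716^64 * 4716^32 * 4716^4 * 4716^2 * 4716^1 ≡ 3834 * 359 * 6986 * 1528 * 4716 (mod 9619).
Accumulate the product:
3834 * 359 = 1376406 ≡ 889
889 * 6986 = 6210554 ≡ 6299
6299 * 1528 = 9624872 ≡ 5872
5872 * 4716 = 27692352 ≡ 8870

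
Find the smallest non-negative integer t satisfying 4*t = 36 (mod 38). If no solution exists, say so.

gcd(4, 38) = 2, and 2 | 36, so solutions exist.
Divide through by 2: 2*t ≡ 18 mod 19.
2⁻¹ ≡ 10 (mod 19).
t ≡ 10*18 ≡ 9 (mod 19).
The smallest non-negative solution is t = 9.

9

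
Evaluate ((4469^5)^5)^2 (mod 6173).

(4469)^5 ≡ 2361 (mod 6173)
(2361)^5 ≡ 1477 (mod 6173)
(1477)^2 ≡ 2460 (mod 6173)

2460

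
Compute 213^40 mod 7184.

40 in binary is 101000, i.e. 40 = 32 + 8.
213^1 ≡ 213 (mod 7184)
213^2 ≡ 213^2 = 45369 ≡ 2265 (mod 7184)
213^4 ≡ 2265^2 = 5130225 ≡ 849 (mod 7184)
213^8 ≡ 849^2 = 720801 ≡ 2401 (mod 7184)
213^16 ≡ 2401^2 = 5764801 ≡ 3233 (mod 7184)
213^32 ≡ 3233^2 = 10452289 ≡ 6753 (mod 7184)
213^40 = 213^32 × 213^8 ≡ 6753 × 2401 (mod 7184).
6753 × 2401 = 16213953 ≡ 6849 (mod 7184).

6849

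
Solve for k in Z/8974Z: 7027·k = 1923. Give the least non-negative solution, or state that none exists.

gcd(7027, 8974) = 1, so a unique solution mod 8974 exists.
7027⁻¹ ≡ 4941 (mod 8974).
k ≡ 4941·1923 ≡ 7051 (mod 8974).

7051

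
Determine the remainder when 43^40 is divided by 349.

By square-and-multiply:
40 in binary is 101000, i.e. 40 = 32 + 8.
43^1 ≡ 43 (mod 349)
43^2 ≡ 43^2 = 1849 ≡ 104 (mod 349)
43^4 ≡ 104^2 = 10816 ≡ 346 (mod 349)
43^8 ≡ 346^2 = 119716 ≡ 9 (mod 349)
43^16 ≡ 9^2 = 81 (mod 349)
43^32 ≡ 81^2 = 6561 ≡ 279 (mod 349)
43^40 = 43^32 × 43^8 ≡ 279 × 9 (mod 349).
279 × 9 = 2511 ≡ 68 (mod 349).

68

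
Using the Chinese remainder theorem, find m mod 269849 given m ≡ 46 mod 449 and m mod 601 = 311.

449⁻¹ mod 601: 449×257 ≡ 1 (mod 601), so 449⁻¹ ≡ 257.
m = 46 + 449×((311 − 46)×257 mod 601) = 46 + 449×192 = 86254.

86254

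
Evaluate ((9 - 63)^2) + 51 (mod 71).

9 - 63 = -54 ≡ 17 (mod 71)
(17)^2 ≡ 5 (mod 71)
5 + 51 = 56

56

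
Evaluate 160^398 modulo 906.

412

Compute successive squares:
398 in binary is 110001110, i.e. 398 = 256 + 128 + 8 + 4 + 2.
160^1 ≡ 160 (mod 906)
160^2 ≡ 160^2 = 25600 ≡ 232 (mod 906)
160^4 ≡ 232^2 = 53824 ≡ 370 (mod 906)
160^8 ≡ 370^2 = 136900 ≡ 94 (mod 906)
160^16 ≡ 94^2 = 8836 ≡ 682 (mod 906)
160^32 ≡ 682^2 = 465124 ≡ 346 (mod 906)
160^64 ≡ 346^2 = 119716 ≡ 124 (mod 906)
160^128 ≡ 124^2 = 15376 ≡ 880 (mod 906)
160^256 ≡ 880^2 = 774400 ≡ 676 (mod 906)
160^398 = 160^256 * 160^128 * 160^8 * 160^4 * 160^2 ≡ 676 * 880 * 94 * 370 * 232 (mod 906).
Accumulate the product:
676 * 880 = 594880 ≡ 544
544 * 94 = 51136 ≡ 400
400 * 370 = 148000 ≡ 322
322 * 232 = 74704 ≡ 412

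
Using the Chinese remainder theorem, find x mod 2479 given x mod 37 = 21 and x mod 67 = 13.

1353

37⁻¹ mod 67: 37·29 ≡ 1 (mod 67), so 37⁻¹ ≡ 29.
x = 21 + 37·((13 − 21)·29 mod 67) = 21 + 37·36 = 1353.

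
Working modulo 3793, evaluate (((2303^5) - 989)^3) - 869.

297

(2303)^5 ≡ 1960 (mod 3793)
1960 - 989 = 971
(971)^3 ≡ 1166 (mod 3793)
1166 - 869 = 297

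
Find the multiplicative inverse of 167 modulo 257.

257 = 1·167 + 90
167 = 1·90 + 77
90 = 1·77 + 13
77 = 5·13 + 12
13 = 1·12 + 1
12 = 12·1 + 0
gcd(167, 257) = 1, so the inverse exists.
Back-substitute for 1:
1 = 1·13 − 1·12
  = −1·77 + 6·13
  = 6·90 − 7·77
  = −7·167 + 13·90
  = 13·257 − 20·167
So 167⁻¹ ≡ −20 ≡ 237 (mod 257).

237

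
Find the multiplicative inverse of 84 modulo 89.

Apply the Euclidean algorithm and back-substitute:
89 = 1×84 + 5
84 = 16×5 + 4
5 = 1×4 + 1
4 = 4×1 + 0
gcd(84, 89) = 1, so the inverse exists.
Back-substitute for 1:
1 = 1×5 − 1×4
  = −1×84 + 17×5
  = 17×89 − 18×84
So 84⁻¹ ≡ −18 ≡ 71 (mod 89).

71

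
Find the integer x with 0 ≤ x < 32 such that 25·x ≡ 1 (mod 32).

32 = 1*25 + 7
25 = 3*7 + 4
7 = 1*4 + 3
4 = 1*3 + 1
3 = 3*1 + 0
gcd(25, 32) = 1, so the inverse exists.
Bézout: 1 = −7*32 + 9*25.
So 25⁻¹ ≡ 9 (mod 32).

9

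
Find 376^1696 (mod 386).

278

1696 in binary is 11010100000, i.e. 1696 = 1024 + 512 + 128 + 32.
376^1 ≡ 376 (mod 386)
376^2 ≡ 376^2 = 141376 ≡ 100 (mod 386)
376^4 ≡ 100^2 = 10000 ≡ 350 (mod 386)
376^8 ≡ 350^2 = 122500 ≡ 138 (mod 386)
376^16 ≡ 138^2 = 19044 ≡ 130 (mod 386)
376^32 ≡ 130^2 = 16900 ≡ 302 (mod 386)
376^64 ≡ 302^2 = 91204 ≡ 108 (mod 386)
376^128 ≡ 108^2 = 11664 ≡ 84 (mod 386)
376^256 ≡ 84^2 = 7056 ≡ 108 (mod 386)
376^512 ≡ 108^2 = 11664 ≡ 84 (mod 386)
376^1024 ≡ 84^2 = 7056 ≡ 108 (mod 386)
376^1696 = 376^1024 × 376^512 × 376^128 × 376^32 ≡ 108 × 84 × 84 × 302 (mod 386).
Accumulate the product:
108 × 84 = 9072 ≡ 194
194 × 84 = 16296 ≡ 84
84 × 302 = 25368 ≡ 278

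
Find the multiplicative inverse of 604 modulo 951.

Run the extended Euclidean algorithm:
951 = 1·604 + 347
604 = 1·347 + 257
347 = 1·257 + 90
257 = 2·90 + 77
90 = 1·77 + 13
77 = 5·13 + 12
13 = 1·12 + 1
12 = 12·1 + 0
gcd(604, 951) = 1, so the inverse exists.
Bézout: 1 = 47·951 − 74·604.
So 604⁻¹ ≡ −74 ≡ 877 (mod 951).

877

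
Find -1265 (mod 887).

509

-1265 = -2*887 + 509, so -1265 ≡ 509 (mod 887).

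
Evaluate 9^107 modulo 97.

107 in binary is 1101011, i.e. 107 = 64 + 32 + 8 + 2 + 1.
9^1 ≡ 9 (mod 97)
9^2 ≡ 9^2 = 81 (mod 97)
9^4 ≡ 81^2 = 6561 ≡ 62 (mod 97)
9^8 ≡ 62^2 = 3844 ≡ 61 (mod 97)
9^16 ≡ 61^2 = 3721 ≡ 35 (mod 97)
9^32 ≡ 35^2 = 1225 ≡ 61 (mod 97)
9^64 ≡ 61^2 = 3721 ≡ 35 (mod 97)
9^107 = 9^64 * 9^32 * 9^8 * 9^2 * 9^1 ≡ 35 * 61 * 61 * 81 * 9 (mod 97).
Accumulate the product:
35 * 61 = 2135 ≡ 1
1 * 61 = 61
61 * 81 = 4941 ≡ 91
91 * 9 = 819 ≡ 43

43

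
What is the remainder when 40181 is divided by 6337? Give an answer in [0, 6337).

2159

40181 = 6·6337 + 2159, so 40181 ≡ 2159 (mod 6337).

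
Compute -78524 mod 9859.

-78524 = -8*9859 + 348, so -78524 ≡ 348 (mod 9859).

348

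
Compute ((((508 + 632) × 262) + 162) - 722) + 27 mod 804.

508 + 632 = 1140 ≡ 336 (mod 804)
336 × 262 = 88032 ≡ 396 (mod 804)
396 + 162 = 558
558 - 722 = -164 ≡ 640 (mod 804)
640 + 27 = 667

667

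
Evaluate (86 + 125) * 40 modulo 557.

86 + 125 = 211
211 * 40 = 8440 ≡ 85 (mod 557)

85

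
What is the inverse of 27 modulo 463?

343

Apply the Euclidean algorithm and back-substitute:
463 = 17×27 + 4
27 = 6×4 + 3
4 = 1×3 + 1
3 = 3×1 + 0
gcd(27, 463) = 1, so the inverse exists.
Back-substitute for 1:
1 = 1×4 − 1×3
  = −1×27 + 7×4
  = 7×463 − 120×27
So 27⁻¹ ≡ −120 ≡ 343 (mod 463).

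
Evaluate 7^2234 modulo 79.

2234 in binary is 100010111010, i.e. 2234 = 2048 + 128 + 32 + 16 + 8 + 2.
7^1 ≡ 7 (mod 79)
7^2 ≡ 7^2 = 49 (mod 79)
7^4 ≡ 49^2 = 2401 ≡ 31 (mod 79)
7^8 ≡ 31^2 = 961 ≡ 13 (mod 79)
7^16 ≡ 13^2 = 169 ≡ 11 (mod 79)
7^32 ≡ 11^2 = 121 ≡ 42 (mod 79)
7^64 ≡ 42^2 = 1764 ≡ 26 (mod 79)
7^128 ≡ 26^2 = 676 ≡ 44 (mod 79)
7^256 ≡ 44^2 = 1936 ≡ 40 (mod 79)
7^512 ≡ 40^2 = 1600 ≡ 20 (mod 79)
7^1024 ≡ 20^2 = 400 ≡ 5 (mod 79)
7^2048 ≡ 5^2 = 25 (mod 79)
7^2234 = 7^2048 * 7^128 * 7^32 * 7^16 * 7^8 * 7^2 ≡ 25 * 44 * 42 * 11 * 13 * 49 (mod 79).
Accumulate the product:
25 * 44 = 1100 ≡ 73
73 * 42 = 3066 ≡ 64
64 * 11 = 704 ≡ 72
72 * 13 = 936 ≡ 67
67 * 49 = 3283 ≡ 44

44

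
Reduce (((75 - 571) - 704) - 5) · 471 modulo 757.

195

75 - 571 = -496 ≡ 261 (mod 757)
261 - 704 = -443 ≡ 314 (mod 757)
314 - 5 = 309
309 · 471 = 145539 ≡ 195 (mod 757)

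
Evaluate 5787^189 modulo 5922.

Compute successive squares:
189 in binary is 10111101, i.e. 189 = 128 + 32 + 16 + 8 + 4 + 1.
5787^1 ≡ 5787 (mod 5922)
5787^2 ≡ 5787^2 = 33489369 ≡ 459 (mod 5922)
5787^4 ≡ 459^2 = 210681 ≡ 3411 (mod 5922)
5787^8 ≡ 3411^2 = 11634921 ≡ 4113 (mod 5922)
5787^16 ≡ 4113^2 = 16916769 ≡ 3537 (mod 5922)
5787^32 ≡ 3537^2 = 12510369 ≡ 3105 (mod 5922)
5787^64 ≡ 3105^2 = 9641025 ≡ 9 (mod 5922)
5787^128 ≡ 9^2 = 81 (mod 5922)
5787^189 = 5787^128 × 5787^32 × 5787^16 × 5787^8 × 5787^4 × 5787^1 ≡ 81 × 3105 × 3537 × 4113 × 3411 × 5787 (mod 5922).
Accumulate the product:
81 × 3105 = 251505 ≡ 2781
2781 × 3537 = 9836397 ≡ 5877
5877 × 4113 = 24172101 ≡ 4419
4419 × 3411 = 15073209 ≡ 1719
1719 × 5787 = 9947853 ≡ 4815

4815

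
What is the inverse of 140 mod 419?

By the extended Euclidean algorithm:
419 = 2×140 + 139
140 = 1×139 + 1
139 = 139×1 + 0
gcd(140, 419) = 1, so the inverse exists.
Back-substitute for 1:
1 = 1×140 − 1×139
  = −1×419 + 3×140
So 140⁻¹ ≡ 3 (mod 419).

3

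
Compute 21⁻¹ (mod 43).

41

Apply the Euclidean algorithm and back-substitute:
43 = 2*21 + 1
21 = 21*1 + 0
gcd(21, 43) = 1, so the inverse exists.
Back-substitute for 1:
1 = 1*43 − 2*21
So 21⁻¹ ≡ −2 ≡ 41 (mod 43).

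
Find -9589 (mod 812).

155

-9589 = -12×812 + 155, so -9589 ≡ 155 (mod 812).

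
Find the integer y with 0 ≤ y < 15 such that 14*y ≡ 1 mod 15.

14

Run the extended Euclidean algorithm:
15 = 1*14 + 1
14 = 14*1 + 0
gcd(14, 15) = 1, so the inverse exists.
Bézout: 1 = 1*15 − 1*14.
So 14⁻¹ ≡ −1 ≡ 14 (mod 15).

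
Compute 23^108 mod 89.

11

Using repeated squaring:
108 in binary is 1101100, i.e. 108 = 64 + 32 + 8 + 4.
23^1 ≡ 23 (mod 89)
23^2 ≡ 23^2 = 529 ≡ 84 (mod 89)
23^4 ≡ 84^2 = 7056 ≡ 25 (mod 89)
23^8 ≡ 25^2 = 625 ≡ 2 (mod 89)
23^16 ≡ 2^2 = 4 (mod 89)
23^32 ≡ 4^2 = 16 (mod 89)
23^64 ≡ 16^2 = 256 ≡ 78 (mod 89)
23^108 = 23^64 × 23^32 × 23^8 × 23^4 ≡ 78 × 16 × 2 × 25 (mod 89).
Accumulate the product:
78 × 16 = 1248 ≡ 2
2 × 2 = 4
4 × 25 = 100 ≡ 11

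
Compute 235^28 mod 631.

Compute successive squares:
235^1 ≡ 235 (mod 631)
235^2 ≡ 235^2 = 55225 ≡ 328 (mod 631)
235^4 ≡ 328^2 = 107584 ≡ 314 (mod 631)
235^8 ≡ 314^2 = 98596 ≡ 160 (mod 631)
235^16 ≡ 160^2 = 25600 ≡ 360 (mod 631)
235^28 = 235^16 × 235^8 × 235^4 ≡ 360 × 160 × 314 (mod 631).
Accumulate the product:
360 × 160 = 57600 ≡ 179
179 × 314 = 56206 ≡ 47

47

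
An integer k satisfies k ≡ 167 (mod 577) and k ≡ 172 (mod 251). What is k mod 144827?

38826

577⁻¹ mod 251: 577×164 ≡ 1 (mod 251), so 577⁻¹ ≡ 164.
k = 167 + 577×((172 − 167)×164 mod 251) = 167 + 577×67 = 38826.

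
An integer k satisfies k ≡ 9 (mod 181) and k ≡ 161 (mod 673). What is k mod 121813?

181⁻¹ mod 673: 181*264 ≡ 1 (mod 673), so 181⁻¹ ≡ 264.
k = 9 + 181*((161 − 9)*264 mod 673) = 9 + 181*421 = 76210.

76210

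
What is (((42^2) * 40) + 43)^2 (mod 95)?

(42)^2 ≡ 54 (mod 95)
54 * 40 = 2160 ≡ 70 (mod 95)
70 + 43 = 113 ≡ 18 (mod 95)
(18)^2 ≡ 39 (mod 95)

39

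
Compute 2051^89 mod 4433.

89 in binary is 1011001, i.e. 89 = 64 + 16 + 8 + 1.
2051^1 ≡ 2051 (mod 4433)
2051^2 ≡ 2051^2 = 4206601 ≡ 4117 (mod 4433)
2051^4 ≡ 4117^2 = 16949689 ≡ 2330 (mod 4433)
2051^8 ≡ 2330^2 = 5428900 ≡ 2908 (mod 4433)
2051^16 ≡ 2908^2 = 8456464 ≡ 2733 (mod 4433)
2051^32 ≡ 2733^2 = 7469289 ≡ 4117 (mod 4433)
2051^64 ≡ 4117^2 = 16949689 ≡ 2330 (mod 4433)
2051^89 = 2051^64 · 2051^16 · 2051^8 · 2051^1 ≡ 2330 · 2733 · 2908 · 2051 (mod 4433).
Accumulate the product:
2330 · 2733 = 6367890 ≡ 2102
2102 · 2908 = 6112616 ≡ 3942
3942 · 2051 = 8085042 ≡ 3683

3683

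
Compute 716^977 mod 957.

Compute successive squares:
716^1 ≡ 716 (mod 957)
716^2 ≡ 716^2 = 512656 ≡ 661 (mod 957)
716^4 ≡ 661^2 = 436921 ≡ 529 (mod 957)
716^8 ≡ 529^2 = 279841 ≡ 397 (mod 957)
716^16 ≡ 397^2 = 157609 ≡ 661 (mod 957)
716^32 ≡ 661^2 = 436921 ≡ 529 (mod 957)
716^64 ≡ 529^2 = 279841 ≡ 397 (mod 957)
716^128 ≡ 397^2 = 157609 ≡ 661 (mod 957)
716^256 ≡ 661^2 = 436921 ≡ 529 (mod 957)
716^512 ≡ 529^2 = 279841 ≡ 397 (mod 957)
716^977 = 716^512 × 716^256 × 716^128 × 716^64 × 716^16 × 716^1 ≡ 397 × 529 × 661 × 397 × 661 × 716 (mod 957).
Accumulate the product:
397 × 529 = 210013 ≡ 430
430 × 661 = 284230 ≡ 1
1 × 397 = 397
397 × 661 = 262417 ≡ 199
199 × 716 = 142484 ≡ 848

848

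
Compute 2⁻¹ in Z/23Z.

12

23 = 11·2 + 1
2 = 2·1 + 0
gcd(2, 23) = 1, so the inverse exists.
Back-substitute for 1:
1 = 1·23 − 11·2
So 2⁻¹ ≡ −11 ≡ 12 (mod 23).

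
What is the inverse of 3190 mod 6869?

4481

Run the extended Euclidean algorithm:
6869 = 2*3190 + 489
3190 = 6*489 + 256
489 = 1*256 + 233
256 = 1*233 + 23
233 = 10*23 + 3
23 = 7*3 + 2
3 = 1*2 + 1
2 = 2*1 + 0
gcd(3190, 6869) = 1, so the inverse exists.
Back-substitute for 1:
1 = 1*3 − 1*2
  = −1*23 + 8*3
  = 8*233 − 81*23
  = −81*256 + 89*233
  = 89*489 − 170*256
  = −170*3190 + 1109*489
  = 1109*6869 − 2388*3190
So 3190⁻¹ ≡ −2388 ≡ 4481 (mod 6869).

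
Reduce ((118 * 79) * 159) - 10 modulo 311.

273

118 * 79 = 9322 ≡ 303 (mod 311)
303 * 159 = 48177 ≡ 283 (mod 311)
283 - 10 = 273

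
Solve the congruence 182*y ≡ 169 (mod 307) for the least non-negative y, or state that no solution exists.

286

gcd(182, 307) = 1, so a unique solution mod 307 exists.
182⁻¹ ≡ 167 (mod 307).
y ≡ 167*169 ≡ 286 (mod 307).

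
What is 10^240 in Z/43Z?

41

10^1 ≡ 10 (mod 43)
10^2 ≡ 10^2 = 100 ≡ 14 (mod 43)
10^4 ≡ 14^2 = 196 ≡ 24 (mod 43)
10^8 ≡ 24^2 = 576 ≡ 17 (mod 43)
10^16 ≡ 17^2 = 289 ≡ 31 (mod 43)
10^32 ≡ 31^2 = 961 ≡ 15 (mod 43)
10^64 ≡ 15^2 = 225 ≡ 10 (mod 43)
10^128 ≡ 10^2 = 100 ≡ 14 (mod 43)
10^240 = 10^128 × 10^64 × 10^32 × 10^16 ≡ 14 × 10 × 15 × 31 (mod 43).
Accumulate the product:
14 × 10 = 140 ≡ 11
11 × 15 = 165 ≡ 36
36 × 31 = 1116 ≡ 41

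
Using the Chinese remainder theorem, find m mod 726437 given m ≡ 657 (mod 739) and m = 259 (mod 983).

739⁻¹ mod 983: 739*141 ≡ 1 (mod 983), so 739⁻¹ ≡ 141.
m = 657 + 739*((259 − 657)*141 mod 983) = 657 + 739*896 = 662801.

662801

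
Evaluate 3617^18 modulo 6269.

270

By square-and-multiply:
18 in binary is 10010, i.e. 18 = 16 + 2.
3617^1 ≡ 3617 (mod 6269)
3617^2 ≡ 3617^2 = 13082689 ≡ 5555 (mod 6269)
3617^4 ≡ 5555^2 = 30858025 ≡ 2007 (mod 6269)
3617^8 ≡ 2007^2 = 4028049 ≡ 3351 (mod 6269)
3617^16 ≡ 3351^2 = 11229201 ≡ 1422 (mod 6269)
3617^18 = 3617^16 × 3617^2 ≡ 1422 × 5555 (mod 6269).
1422 × 5555 = 7899210 ≡ 270 (mod 6269).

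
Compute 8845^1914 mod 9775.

Using repeated squaring:
1914 in binary is 11101111010, i.e. 1914 = 1024 + 512 + 256 + 64 + 32 + 16 + 8 + 2.
8845^1 ≡ 8845 (mod 9775)
8845^2 ≡ 8845^2 = 78234025 ≡ 4700 (mod 9775)
8845^4 ≡ 4700^2 = 22090000 ≡ 8275 (mod 9775)
8845^8 ≡ 8275^2 = 68475625 ≡ 1750 (mod 9775)
8845^16 ≡ 1750^2 = 3062500 ≡ 2925 (mod 9775)
8845^32 ≡ 2925^2 = 8555625 ≡ 2500 (mod 9775)
8845^64 ≡ 2500^2 = 6250000 ≡ 3775 (mod 9775)
8845^128 ≡ 3775^2 = 14250625 ≡ 8450 (mod 9775)
8845^256 ≡ 8450^2 = 71402500 ≡ 5900 (mod 9775)
8845^512 ≡ 5900^2 = 34810000 ≡ 1225 (mod 9775)
8845^1024 ≡ 1225^2 = 1500625 ≡ 5050 (mod 9775)
8845^1914 = 8845^1024 · 8845^512 · 8845^256 · 8845^64 · 8845^32 · 8845^16 · 8845^8 · 8845^2 ≡ 5050 · 1225 · 5900 · 3775 · 2500 · 2925 · 1750 · 4700 (mod 9775).
Accumulate the product:
5050 · 1225 = 6186250 ≡ 8450
8450 · 5900 = 49855000 ≡ 2500
2500 · 3775 = 9437500 ≡ 4625
4625 · 2500 = 11562500 ≡ 8450
8450 · 2925 = 24716250 ≡ 5050
5050 · 1750 = 8837500 ≡ 900
900 · 4700 = 4230000 ≡ 7200

7200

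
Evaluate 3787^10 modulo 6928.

Compute successive squares:
3787^1 ≡ 3787 (mod 6928)
3787^2 ≡ 3787^2 = 14341369 ≡ 409 (mod 6928)
3787^4 ≡ 409^2 = 167281 ≡ 1009 (mod 6928)
3787^8 ≡ 1009^2 = 1018081 ≡ 6593 (mod 6928)
3787^10 = 3787^8 × 3787^2 ≡ 6593 × 409 (mod 6928).
6593 × 409 = 2696537 ≡ 1545 (mod 6928).

1545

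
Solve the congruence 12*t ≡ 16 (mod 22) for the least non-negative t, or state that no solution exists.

gcd(12, 22) = 2, and 2 | 16, so solutions exist.
Divide through by 2: 6*t ≡ 8 mod 11.
6⁻¹ ≡ 2 (mod 11).
t ≡ 2*8 ≡ 5 (mod 11).
The smallest non-negative solution is t = 5.

5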